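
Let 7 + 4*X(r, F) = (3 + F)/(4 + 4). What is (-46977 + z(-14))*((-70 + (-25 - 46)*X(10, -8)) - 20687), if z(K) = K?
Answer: 31009031963/32 ≈ 9.6903e+8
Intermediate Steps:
X(r, F) = -53/32 + F/32 (X(r, F) = -7/4 + ((3 + F)/(4 + 4))/4 = -7/4 + ((3 + F)/8)/4 = -7/4 + ((3 + F)*(1/8))/4 = -7/4 + (3/8 + F/8)/4 = -7/4 + (3/32 + F/32) = -53/32 + F/32)
(-46977 + z(-14))*((-70 + (-25 - 46)*X(10, -8)) - 20687) = (-46977 - 14)*((-70 + (-25 - 46)*(-53/32 + (1/32)*(-8))) - 20687) = -46991*((-70 - 71*(-53/32 - 1/4)) - 20687) = -46991*((-70 - 71*(-61/32)) - 20687) = -46991*((-70 + 4331/32) - 20687) = -46991*(2091/32 - 20687) = -46991*(-659893/32) = 31009031963/32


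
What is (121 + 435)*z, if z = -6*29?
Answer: -96744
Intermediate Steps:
z = -174
(121 + 435)*z = (121 + 435)*(-174) = 556*(-174) = -96744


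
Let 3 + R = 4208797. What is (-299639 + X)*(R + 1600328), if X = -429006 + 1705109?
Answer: 5672398504608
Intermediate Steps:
R = 4208794 (R = -3 + 4208797 = 4208794)
X = 1276103
(-299639 + X)*(R + 1600328) = (-299639 + 1276103)*(4208794 + 1600328) = 976464*5809122 = 5672398504608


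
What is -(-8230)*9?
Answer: 74070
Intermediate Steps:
-(-8230)*9 = -823*(-90) = 74070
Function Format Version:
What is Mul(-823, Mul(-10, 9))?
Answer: 74070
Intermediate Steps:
Mul(-823, Mul(-10, 9)) = Mul(-823, -90) = 74070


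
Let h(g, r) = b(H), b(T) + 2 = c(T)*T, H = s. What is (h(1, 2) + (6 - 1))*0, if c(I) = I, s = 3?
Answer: 0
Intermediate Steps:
H = 3
b(T) = -2 + T² (b(T) = -2 + T*T = -2 + T²)
h(g, r) = 7 (h(g, r) = -2 + 3² = -2 + 9 = 7)
(h(1, 2) + (6 - 1))*0 = (7 + (6 - 1))*0 = (7 + 5)*0 = 12*0 = 0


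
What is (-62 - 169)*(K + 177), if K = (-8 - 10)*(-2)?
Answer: -49203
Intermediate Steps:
K = 36 (K = -18*(-2) = 36)
(-62 - 169)*(K + 177) = (-62 - 169)*(36 + 177) = -231*213 = -49203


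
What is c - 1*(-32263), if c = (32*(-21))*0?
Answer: 32263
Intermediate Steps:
c = 0 (c = -672*0 = 0)
c - 1*(-32263) = 0 - 1*(-32263) = 0 + 32263 = 32263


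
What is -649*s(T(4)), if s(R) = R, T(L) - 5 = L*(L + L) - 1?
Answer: -23364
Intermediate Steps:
T(L) = 4 + 2*L² (T(L) = 5 + (L*(L + L) - 1) = 5 + (L*(2*L) - 1) = 5 + (2*L² - 1) = 5 + (-1 + 2*L²) = 4 + 2*L²)
-649*s(T(4)) = -649*(4 + 2*4²) = -649*(4 + 2*16) = -649*(4 + 32) = -649*36 = -23364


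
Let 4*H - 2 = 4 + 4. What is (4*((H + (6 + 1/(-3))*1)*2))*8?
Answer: 1568/3 ≈ 522.67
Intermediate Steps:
H = 5/2 (H = 1/2 + (4 + 4)/4 = 1/2 + (1/4)*8 = 1/2 + 2 = 5/2 ≈ 2.5000)
(4*((H + (6 + 1/(-3))*1)*2))*8 = (4*((5/2 + (6 + 1/(-3))*1)*2))*8 = (4*((5/2 + (6 - 1/3)*1)*2))*8 = (4*((5/2 + (17/3)*1)*2))*8 = (4*((5/2 + 17/3)*2))*8 = (4*((49/6)*2))*8 = (4*(49/3))*8 = (196/3)*8 = 1568/3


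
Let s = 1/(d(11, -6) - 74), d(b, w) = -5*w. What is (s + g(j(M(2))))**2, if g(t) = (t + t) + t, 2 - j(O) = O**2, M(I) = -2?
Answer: 70225/1936 ≈ 36.273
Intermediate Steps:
s = -1/44 (s = 1/(-5*(-6) - 74) = 1/(30 - 74) = 1/(-44) = -1/44 ≈ -0.022727)
j(O) = 2 - O**2
g(t) = 3*t (g(t) = 2*t + t = 3*t)
(s + g(j(M(2))))**2 = (-1/44 + 3*(2 - 1*(-2)**2))**2 = (-1/44 + 3*(2 - 1*4))**2 = (-1/44 + 3*(2 - 4))**2 = (-1/44 + 3*(-2))**2 = (-1/44 - 6)**2 = (-265/44)**2 = 70225/1936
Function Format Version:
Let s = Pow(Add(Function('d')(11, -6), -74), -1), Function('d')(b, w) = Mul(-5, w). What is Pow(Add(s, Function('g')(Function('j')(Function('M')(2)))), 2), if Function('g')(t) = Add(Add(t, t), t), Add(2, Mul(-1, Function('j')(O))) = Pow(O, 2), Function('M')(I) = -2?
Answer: Rational(70225, 1936) ≈ 36.273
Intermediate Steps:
s = Rational(-1, 44) (s = Pow(Add(Mul(-5, -6), -74), -1) = Pow(Add(30, -74), -1) = Pow(-44, -1) = Rational(-1, 44) ≈ -0.022727)
Function('j')(O) = Add(2, Mul(-1, Pow(O, 2)))
Function('g')(t) = Mul(3, t) (Function('g')(t) = Add(Mul(2, t), t) = Mul(3, t))
Pow(Add(s, Function('g')(Function('j')(Function('M')(2)))), 2) = Pow(Add(Rational(-1, 44), Mul(3, Add(2, Mul(-1, Pow(-2, 2))))), 2) = Pow(Add(Rational(-1, 44), Mul(3, Add(2, Mul(-1, 4)))), 2) = Pow(Add(Rational(-1, 44), Mul(3, Add(2, -4))), 2) = Pow(Add(Rational(-1, 44), Mul(3, -2)), 2) = Pow(Add(Rational(-1, 44), -6), 2) = Pow(Rational(-265, 44), 2) = Rational(70225, 1936)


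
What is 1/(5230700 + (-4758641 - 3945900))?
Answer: -1/3473841 ≈ -2.8787e-7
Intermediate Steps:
1/(5230700 + (-4758641 - 3945900)) = 1/(5230700 - 8704541) = 1/(-3473841) = -1/3473841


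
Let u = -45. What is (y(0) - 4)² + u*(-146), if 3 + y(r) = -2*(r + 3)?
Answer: 6739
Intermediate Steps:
y(r) = -9 - 2*r (y(r) = -3 - 2*(r + 3) = -3 - 2*(3 + r) = -3 + (-6 - 2*r) = -9 - 2*r)
(y(0) - 4)² + u*(-146) = ((-9 - 2*0) - 4)² - 45*(-146) = ((-9 + 0) - 4)² + 6570 = (-9 - 4)² + 6570 = (-13)² + 6570 = 169 + 6570 = 6739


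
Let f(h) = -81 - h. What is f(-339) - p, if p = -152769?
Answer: 153027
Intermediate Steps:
f(-339) - p = (-81 - 1*(-339)) - 1*(-152769) = (-81 + 339) + 152769 = 258 + 152769 = 153027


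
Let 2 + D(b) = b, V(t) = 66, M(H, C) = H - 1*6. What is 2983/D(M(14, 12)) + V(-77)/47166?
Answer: 23449429/47166 ≈ 497.17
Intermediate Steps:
M(H, C) = -6 + H (M(H, C) = H - 6 = -6 + H)
D(b) = -2 + b
2983/D(M(14, 12)) + V(-77)/47166 = 2983/(-2 + (-6 + 14)) + 66/47166 = 2983/(-2 + 8) + 66*(1/47166) = 2983/6 + 11/7861 = 23449429/47166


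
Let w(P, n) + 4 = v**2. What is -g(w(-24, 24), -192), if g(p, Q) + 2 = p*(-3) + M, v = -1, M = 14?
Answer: -21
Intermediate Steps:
w(P, n) = -3 (w(P, n) = -4 + (-1)**2 = -4 + 1 = -3)
g(p, Q) = 12 - 3*p (g(p, Q) = -2 + (p*(-3) + 14) = -2 + (-3*p + 14) = -2 + (14 - 3*p) = 12 - 3*p)
-g(w(-24, 24), -192) = -(12 - 3*(-3)) = -(12 + 9) = -1*21 = -21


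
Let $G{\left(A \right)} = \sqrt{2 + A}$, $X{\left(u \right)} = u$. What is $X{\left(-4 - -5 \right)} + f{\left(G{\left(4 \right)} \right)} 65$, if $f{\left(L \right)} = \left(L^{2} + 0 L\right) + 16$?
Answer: $1431$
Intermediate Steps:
$f{\left(L \right)} = 16 + L^{2}$ ($f{\left(L \right)} = \left(L^{2} + 0\right) + 16 = L^{2} + 16 = 16 + L^{2}$)
$X{\left(-4 - -5 \right)} + f{\left(G{\left(4 \right)} \right)} 65 = \left(-4 - -5\right) + \left(16 + \left(\sqrt{2 + 4}\right)^{2}\right) 65 = \left(-4 + 5\right) + \left(16 + \left(\sqrt{6}\right)^{2}\right) 65 = 1 + \left(16 + 6\right) 65 = 1 + 22 \cdot 65 = 1 + 1430 = 1431$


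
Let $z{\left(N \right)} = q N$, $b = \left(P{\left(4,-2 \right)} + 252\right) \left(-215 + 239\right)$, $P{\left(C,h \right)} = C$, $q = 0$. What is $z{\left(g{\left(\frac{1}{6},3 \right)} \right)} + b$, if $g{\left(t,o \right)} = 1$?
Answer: $6144$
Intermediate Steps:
$b = 6144$ ($b = \left(4 + 252\right) \left(-215 + 239\right) = 256 \cdot 24 = 6144$)
$z{\left(N \right)} = 0$ ($z{\left(N \right)} = 0 N = 0$)
$z{\left(g{\left(\frac{1}{6},3 \right)} \right)} + b = 0 + 6144 = 6144$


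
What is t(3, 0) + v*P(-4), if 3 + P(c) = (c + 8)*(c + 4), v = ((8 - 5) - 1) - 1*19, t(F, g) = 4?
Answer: 55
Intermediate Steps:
v = -17 (v = (3 - 1) - 19 = 2 - 19 = -17)
P(c) = -3 + (4 + c)*(8 + c) (P(c) = -3 + (c + 8)*(c + 4) = -3 + (8 + c)*(4 + c) = -3 + (4 + c)*(8 + c))
t(3, 0) + v*P(-4) = 4 - 17*(29 + (-4)**2 + 12*(-4)) = 4 - 17*(29 + 16 - 48) = 4 - 17*(-3) = 4 + 51 = 55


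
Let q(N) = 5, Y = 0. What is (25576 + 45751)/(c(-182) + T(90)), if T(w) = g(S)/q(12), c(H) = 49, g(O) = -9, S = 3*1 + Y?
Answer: 356635/236 ≈ 1511.2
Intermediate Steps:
S = 3 (S = 3*1 + 0 = 3 + 0 = 3)
T(w) = -9/5
(25576 + 45751)/(c(-182) + T(90)) = (25576 + 45751)/(49 - 9/5) = 71327/(236/5) = 71327*(5/236) = 356635/236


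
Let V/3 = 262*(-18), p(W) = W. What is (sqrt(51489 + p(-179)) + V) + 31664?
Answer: 17516 + sqrt(51310) ≈ 17743.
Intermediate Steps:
V = -14148 (V = 3*(262*(-18)) = 3*(-4716) = -14148)
(sqrt(51489 + p(-179)) + V) + 31664 = (sqrt(51489 - 179) - 14148) + 31664 = (sqrt(51310) - 14148) + 31664 = (-14148 + sqrt(51310)) + 31664 = 17516 + sqrt(51310)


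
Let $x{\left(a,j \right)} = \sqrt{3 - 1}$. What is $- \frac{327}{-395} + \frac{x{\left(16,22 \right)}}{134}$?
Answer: $\frac{327}{395} + \frac{\sqrt{2}}{134} \approx 0.8384$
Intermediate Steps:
$x{\left(a,j \right)} = \sqrt{2}$
$- \frac{327}{-395} + \frac{x{\left(16,22 \right)}}{134} = - \frac{327}{-395} + \frac{\sqrt{2}}{134} = \left(-327\right) \left(- \frac{1}{395}\right) + \sqrt{2} \cdot \frac{1}{134} = \frac{327}{395} + \frac{\sqrt{2}}{134}$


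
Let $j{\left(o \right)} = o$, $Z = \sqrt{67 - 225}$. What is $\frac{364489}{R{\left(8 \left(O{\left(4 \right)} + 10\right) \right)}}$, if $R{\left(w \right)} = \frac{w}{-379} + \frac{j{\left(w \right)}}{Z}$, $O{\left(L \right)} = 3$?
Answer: $- \frac{10913165149}{7477548} + \frac{52355564449 i \sqrt{158}}{14955096} \approx -1459.5 + 44005.0 i$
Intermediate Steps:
$Z = i \sqrt{158}$ ($Z = \sqrt{-158} = i \sqrt{158} \approx 12.57 i$)
$R{\left(w \right)} = - \frac{w}{379} - \frac{i w \sqrt{158}}{158}$ ($R{\left(w \right)} = \frac{w}{-379} + \frac{w}{i \sqrt{158}} = w \left(- \frac{1}{379}\right) + w \left(- \frac{i \sqrt{158}}{158}\right) = - \frac{w}{379} - \frac{i w \sqrt{158}}{158}$)
$\frac{364489}{R{\left(8 \left(O{\left(4 \right)} + 10\right) \right)}} = \frac{364489}{\frac{1}{59882} \cdot 8 \left(3 + 10\right) \left(-158 - 379 i \sqrt{158}\right)} = \frac{364489}{\frac{1}{59882} \cdot 8 \cdot 13 \left(-158 - 379 i \sqrt{158}\right)} = \frac{364489}{\frac{1}{59882} \cdot 104 \left(-158 - 379 i \sqrt{158}\right)} = \frac{364489}{- \frac{104}{379} - \frac{52 i \sqrt{158}}{79}}$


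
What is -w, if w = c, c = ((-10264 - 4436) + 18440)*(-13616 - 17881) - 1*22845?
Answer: 117821625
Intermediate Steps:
c = -117821625 (c = (-14700 + 18440)*(-31497) - 22845 = 3740*(-31497) - 22845 = -117798780 - 22845 = -117821625)
w = -117821625
-w = -1*(-117821625) = 117821625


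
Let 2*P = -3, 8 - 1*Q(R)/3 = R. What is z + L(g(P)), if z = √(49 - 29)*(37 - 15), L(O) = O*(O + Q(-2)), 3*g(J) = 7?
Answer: 679/9 + 44*√5 ≈ 173.83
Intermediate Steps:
Q(R) = 24 - 3*R
P = -3/2 (P = (½)*(-3) = -3/2 ≈ -1.5000)
g(J) = 7/3 (g(J) = (⅓)*7 = 7/3)
L(O) = O*(30 + O) (L(O) = O*(O + (24 - 3*(-2))) = O*(O + (24 + 6)) = O*(O + 30) = O*(30 + O))
z = 44*√5 (z = √20*22 = (2*√5)*22 = 44*√5 ≈ 98.387)
z + L(g(P)) = 44*√5 + 7*(30 + 7/3)/3 = 44*√5 + (7/3)*(97/3) = 44*√5 + 679/9 = 679/9 + 44*√5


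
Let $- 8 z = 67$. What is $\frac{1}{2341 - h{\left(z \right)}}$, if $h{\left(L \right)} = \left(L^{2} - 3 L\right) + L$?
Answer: $\frac{64}{144263} \approx 0.00044363$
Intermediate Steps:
$z = - \frac{67}{8}$ ($z = \left(- \frac{1}{8}\right) 67 = - \frac{67}{8} \approx -8.375$)
$h{\left(L \right)} = L^{2} - 2 L$
$\frac{1}{2341 - h{\left(z \right)}} = \frac{1}{2341 - - \frac{67 \left(-2 - \frac{67}{8}\right)}{8}} = \frac{1}{2341 - \left(- \frac{67}{8}\right) \left(- \frac{83}{8}\right)} = \frac{1}{2341 - \frac{5561}{64}} = \frac{1}{\frac{144263}{64}} = \frac{64}{144263}$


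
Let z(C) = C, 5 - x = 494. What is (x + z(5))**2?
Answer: 234256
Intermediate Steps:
x = -489 (x = 5 - 1*494 = 5 - 494 = -489)
(x + z(5))**2 = (-489 + 5)**2 = (-484)**2 = 234256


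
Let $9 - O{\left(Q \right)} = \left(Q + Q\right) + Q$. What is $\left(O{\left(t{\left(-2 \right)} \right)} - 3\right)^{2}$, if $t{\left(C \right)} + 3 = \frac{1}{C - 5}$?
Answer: $\frac{11664}{49} \approx 238.04$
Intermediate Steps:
$t{\left(C \right)} = -3 + \frac{1}{-5 + C}$ ($t{\left(C \right)} = -3 + \frac{1}{C - 5} = -3 + \frac{1}{-5 + C}$)
$O{\left(Q \right)} = 9 - 3 Q$ ($O{\left(Q \right)} = 9 - \left(\left(Q + Q\right) + Q\right) = 9 - \left(2 Q + Q\right) = 9 - 3 Q$)
$\left(O{\left(t{\left(-2 \right)} \right)} - 3\right)^{2} = \left(\left(9 - 3 \frac{16 - -6}{-5 - 2}\right) - 3\right)^{2} = \left(\left(9 - 3 \frac{16 + 6}{-7}\right) - 3\right)^{2} = \left(\left(9 - 3 \left(\left(- \frac{1}{7}\right) 22\right)\right) - 3\right)^{2} = \left(\left(9 - - \frac{66}{7}\right) - 3\right)^{2} = \left(\left(9 + \frac{66}{7}\right) - 3\right)^{2} = \left(\frac{129}{7} - 3\right)^{2} = \left(\frac{108}{7}\right)^{2} = \frac{11664}{49}$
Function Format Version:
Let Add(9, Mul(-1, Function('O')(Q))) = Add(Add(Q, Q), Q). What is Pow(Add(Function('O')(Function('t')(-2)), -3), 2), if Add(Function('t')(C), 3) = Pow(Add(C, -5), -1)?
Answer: Rational(11664, 49) ≈ 238.04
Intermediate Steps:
Function('t')(C) = Add(-3, Pow(Add(-5, C), -1)) (Function('t')(C) = Add(-3, Pow(Add(C, -5), -1)) = Add(-3, Pow(Add(-5, C), -1)))
Function('O')(Q) = Add(9, Mul(-3, Q)) (Function('O')(Q) = Add(9, Mul(-1, Add(Add(Q, Q), Q))) = Add(9, Mul(-1, Add(Mul(2, Q), Q))) = Add(9, Mul(-1, Mul(3, Q))) = Add(9, Mul(-3, Q)))
Pow(Add(Function('O')(Function('t')(-2)), -3), 2) = Pow(Add(Add(9, Mul(-3, Mul(Pow(Add(-5, -2), -1), Add(16, Mul(-3, -2))))), -3), 2) = Pow(Add(Add(9, Mul(-3, Mul(Pow(-7, -1), Add(16, 6)))), -3), 2) = Pow(Add(Add(9, Mul(-3, Mul(Rational(-1, 7), 22))), -3), 2) = Pow(Add(Add(9, Mul(-3, Rational(-22, 7))), -3), 2) = Pow(Add(Add(9, Rational(66, 7)), -3), 2) = Pow(Add(Rational(129, 7), -3), 2) = Pow(Rational(108, 7), 2) = Rational(11664, 49)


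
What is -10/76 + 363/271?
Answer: 12439/10298 ≈ 1.2079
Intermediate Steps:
-10/76 + 363/271 = -10*1/76 + 363*(1/271) = -5/38 + 363/271 = 12439/10298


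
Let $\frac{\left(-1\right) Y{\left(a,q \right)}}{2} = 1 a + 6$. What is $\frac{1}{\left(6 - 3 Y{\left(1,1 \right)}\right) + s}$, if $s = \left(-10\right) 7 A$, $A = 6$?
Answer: $- \frac{1}{372} \approx -0.0026882$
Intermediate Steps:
$Y{\left(a,q \right)} = -12 - 2 a$ ($Y{\left(a,q \right)} = - 2 \left(1 a + 6\right) = - 2 \left(a + 6\right) = - 2 \left(6 + a\right) = -12 - 2 a$)
$s = -420$ ($s = \left(-10\right) 7 \cdot 6 = \left(-70\right) 6 = -420$)
$\frac{1}{\left(6 - 3 Y{\left(1,1 \right)}\right) + s} = \frac{1}{\left(6 - 3 \left(-12 - 2\right)\right) - 420} = \frac{1}{\left(6 - -42\right) - 420} = \frac{1}{\left(6 + 42\right) - 420} = \frac{1}{48 - 420} = \frac{1}{-372} = - \frac{1}{372}$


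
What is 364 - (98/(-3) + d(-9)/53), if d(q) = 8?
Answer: 63046/159 ≈ 396.52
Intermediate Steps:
364 - (98/(-3) + d(-9)/53) = 364 - (98/(-3) + 8/53) = 364 - (98*(-⅓) + 8*(1/53)) = 364 - (-98/3 + 8/53) = 364 - 1*(-5170/159) = 364 + 5170/159 = 63046/159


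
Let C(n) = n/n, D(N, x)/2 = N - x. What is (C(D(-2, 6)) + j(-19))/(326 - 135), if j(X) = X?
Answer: -18/191 ≈ -0.094241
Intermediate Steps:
D(N, x) = -2*x + 2*N (D(N, x) = 2*(N - x) = -2*x + 2*N)
C(n) = 1
(C(D(-2, 6)) + j(-19))/(326 - 135) = (1 - 19)/(326 - 135) = -18/191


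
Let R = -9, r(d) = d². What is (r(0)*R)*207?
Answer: 0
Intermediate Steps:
(r(0)*R)*207 = (0²*(-9))*207 = (0*(-9))*207 = 0*207 = 0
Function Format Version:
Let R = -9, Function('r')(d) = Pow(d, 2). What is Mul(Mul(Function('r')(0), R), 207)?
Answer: 0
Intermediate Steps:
Mul(Mul(Function('r')(0), R), 207) = Mul(Mul(Pow(0, 2), -9), 207) = Mul(Mul(0, -9), 207) = Mul(0, 207) = 0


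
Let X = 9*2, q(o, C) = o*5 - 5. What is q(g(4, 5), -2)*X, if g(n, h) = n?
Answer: 270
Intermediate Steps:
q(o, C) = -5 + 5*o (q(o, C) = 5*o - 5 = -5 + 5*o)
X = 18
q(g(4, 5), -2)*X = (-5 + 5*4)*18 = (-5 + 20)*18 = 15*18 = 270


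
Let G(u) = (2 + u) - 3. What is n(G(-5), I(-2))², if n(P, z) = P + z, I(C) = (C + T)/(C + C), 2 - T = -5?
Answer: 841/16 ≈ 52.563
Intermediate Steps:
T = 7 (T = 2 - 1*(-5) = 2 + 5 = 7)
I(C) = (7 + C)/(2*C) (I(C) = (C + 7)/(C + C) = (7 + C)/((2*C)) = (7 + C)*(1/(2*C)) = (7 + C)/(2*C))
G(u) = -1 + u
n(G(-5), I(-2))² = ((-1 - 5) + (½)*(7 - 2)/(-2))² = (-6 + (½)*(-½)*5)² = (-6 - 5/4)² = (-29/4)² = 841/16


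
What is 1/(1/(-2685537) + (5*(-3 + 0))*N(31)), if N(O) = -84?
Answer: 2685537/3383776619 ≈ 0.00079365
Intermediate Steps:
1/(1/(-2685537) + (5*(-3 + 0))*N(31)) = 1/(1/(-2685537) + (5*(-3 + 0))*(-84)) = 1/(-1/2685537 + (5*(-3))*(-84)) = 1/(-1/2685537 - 15*(-84)) = 1/(-1/2685537 + 1260) = 1/(3383776619/2685537) = 2685537/3383776619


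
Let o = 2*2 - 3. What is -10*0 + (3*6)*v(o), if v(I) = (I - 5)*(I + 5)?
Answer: -432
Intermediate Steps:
o = 1 (o = 4 - 3 = 1)
v(I) = (-5 + I)*(5 + I)
-10*0 + (3*6)*v(o) = -10*0 + (3*6)*(-25 + 1²) = 0 + 18*(-25 + 1) = 0 + 18*(-24) = 0 - 432 = -432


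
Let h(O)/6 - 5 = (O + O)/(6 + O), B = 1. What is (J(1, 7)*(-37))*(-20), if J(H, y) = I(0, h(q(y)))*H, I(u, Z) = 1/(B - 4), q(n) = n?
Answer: -740/3 ≈ -246.67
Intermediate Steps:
h(O) = 30 + 12*O/(6 + O) (h(O) = 30 + 6*((O + O)/(6 + O)) = 30 + 6*((2*O)/(6 + O)) = 30 + 6*(2*O/(6 + O)) = 30 + 12*O/(6 + O))
I(u, Z) = -⅓ (I(u, Z) = 1/(1 - 4) = 1/(-3) = -⅓)
J(H, y) = -H/3
(J(1, 7)*(-37))*(-20) = (-⅓*1*(-37))*(-20) = -⅓*(-37)*(-20) = (37/3)*(-20) = -740/3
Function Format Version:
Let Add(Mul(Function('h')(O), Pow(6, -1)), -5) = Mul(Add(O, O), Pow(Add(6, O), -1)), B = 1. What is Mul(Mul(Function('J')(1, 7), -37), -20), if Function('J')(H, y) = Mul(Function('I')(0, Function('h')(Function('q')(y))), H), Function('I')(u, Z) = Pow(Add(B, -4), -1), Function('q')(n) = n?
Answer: Rational(-740, 3) ≈ -246.67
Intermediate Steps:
Function('h')(O) = Add(30, Mul(12, O, Pow(Add(6, O), -1))) (Function('h')(O) = Add(30, Mul(6, Mul(Add(O, O), Pow(Add(6, O), -1)))) = Add(30, Mul(6, Mul(Mul(2, O), Pow(Add(6, O), -1)))) = Add(30, Mul(6, Mul(2, O, Pow(Add(6, O), -1)))) = Add(30, Mul(12, O, Pow(Add(6, O), -1))))
Function('I')(u, Z) = Rational(-1, 3) (Function('I')(u, Z) = Pow(Add(1, -4), -1) = Pow(-3, -1) = Rational(-1, 3))
Function('J')(H, y) = Mul(Rational(-1, 3), H)
Mul(Mul(Function('J')(1, 7), -37), -20) = Mul(Mul(Mul(Rational(-1, 3), 1), -37), -20) = Mul(Mul(Rational(-1, 3), -37), -20) = Mul(Rational(37, 3), -20) = Rational(-740, 3)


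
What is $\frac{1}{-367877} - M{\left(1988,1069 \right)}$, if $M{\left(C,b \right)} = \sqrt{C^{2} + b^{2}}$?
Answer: $- \frac{1}{367877} - \sqrt{5094905} \approx -2257.2$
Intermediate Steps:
$\frac{1}{-367877} - M{\left(1988,1069 \right)} = \frac{1}{-367877} - \sqrt{1988^{2} + 1069^{2}} = - \frac{1}{367877} - \sqrt{3952144 + 1142761} = - \frac{1}{367877} - \sqrt{5094905}$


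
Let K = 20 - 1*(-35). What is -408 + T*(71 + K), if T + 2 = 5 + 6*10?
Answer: 7530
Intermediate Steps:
K = 55 (K = 20 + 35 = 55)
T = 63 (T = -2 + (5 + 6*10) = -2 + (5 + 60) = -2 + 65 = 63)
-408 + T*(71 + K) = -408 + 63*(71 + 55) = -408 + 63*126 = -408 + 7938 = 7530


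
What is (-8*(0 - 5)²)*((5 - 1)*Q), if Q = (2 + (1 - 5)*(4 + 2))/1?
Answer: 17600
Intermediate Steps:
Q = -22 (Q = 1*(2 - 4*6) = 1*(2 - 24) = 1*(-22) = -22)
(-8*(0 - 5)²)*((5 - 1)*Q) = (-8*(0 - 5)²)*((5 - 1)*(-22)) = (-8*(-5)²)*(4*(-22)) = -8*25*(-88) = -200*(-88) = 17600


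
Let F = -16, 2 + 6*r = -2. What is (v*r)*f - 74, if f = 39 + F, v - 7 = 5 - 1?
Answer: -728/3 ≈ -242.67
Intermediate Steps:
r = -2/3 (r = -1/3 + (1/6)*(-2) = -1/3 - 1/3 = -2/3 ≈ -0.66667)
v = 11 (v = 7 + (5 - 1) = 7 + 4 = 11)
f = 23 (f = 39 - 16 = 23)
(v*r)*f - 74 = (11*(-2/3))*23 - 74 = -22/3*23 - 74 = -506/3 - 74 = -728/3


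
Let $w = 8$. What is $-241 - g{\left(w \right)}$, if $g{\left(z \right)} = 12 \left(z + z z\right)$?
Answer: $-1105$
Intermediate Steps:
$g{\left(z \right)} = 12 z + 12 z^{2}$ ($g{\left(z \right)} = 12 \left(z + z^{2}\right) = 12 z + 12 z^{2}$)
$-241 - g{\left(w \right)} = -241 - 12 \cdot 8 \left(1 + 8\right) = -241 - 12 \cdot 8 \cdot 9 = -241 - 864 = -1105$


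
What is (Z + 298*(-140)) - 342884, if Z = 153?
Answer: -384451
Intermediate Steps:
(Z + 298*(-140)) - 342884 = (153 + 298*(-140)) - 342884 = (153 - 41720) - 342884 = -41567 - 342884 = -384451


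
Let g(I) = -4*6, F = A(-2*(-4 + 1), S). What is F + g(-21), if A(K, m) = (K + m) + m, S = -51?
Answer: -120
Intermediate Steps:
A(K, m) = K + 2*m
F = -96 (F = -2*(-4 + 1) + 2*(-51) = -2*(-3) - 102 = 6 - 102 = -96)
g(I) = -24
F + g(-21) = -96 - 24 = -120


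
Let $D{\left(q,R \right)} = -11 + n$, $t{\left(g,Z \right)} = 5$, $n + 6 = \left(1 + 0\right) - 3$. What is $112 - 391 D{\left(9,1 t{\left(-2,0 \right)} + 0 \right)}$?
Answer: $7541$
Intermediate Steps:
$n = -8$ ($n = -6 + \left(\left(1 + 0\right) - 3\right) = -6 + \left(1 - 3\right) = -6 - 2 = -8$)
$D{\left(q,R \right)} = -19$ ($D{\left(q,R \right)} = -11 - 8 = -19$)
$112 - 391 D{\left(9,1 t{\left(-2,0 \right)} + 0 \right)} = 112 - -7429 = 112 + 7429 = 7541$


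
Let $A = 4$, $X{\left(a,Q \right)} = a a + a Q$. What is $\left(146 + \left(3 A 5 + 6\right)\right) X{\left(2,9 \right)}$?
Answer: $4664$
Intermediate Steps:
$X{\left(a,Q \right)} = a^{2} + Q a$
$\left(146 + \left(3 A 5 + 6\right)\right) X{\left(2,9 \right)} = \left(146 + \left(3 \cdot 4 \cdot 5 + 6\right)\right) 2 \left(9 + 2\right) = \left(146 + \left(12 \cdot 5 + 6\right)\right) 2 \cdot 11 = \left(146 + \left(60 + 6\right)\right) 22 = \left(146 + 66\right) 22 = 212 \cdot 22 = 4664$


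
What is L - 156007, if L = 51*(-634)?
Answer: -188341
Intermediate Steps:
L = -32334
L - 156007 = -32334 - 156007 = -188341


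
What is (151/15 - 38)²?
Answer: 175561/225 ≈ 780.27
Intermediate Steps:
(151/15 - 38)² = (-419/15)² = 175561/225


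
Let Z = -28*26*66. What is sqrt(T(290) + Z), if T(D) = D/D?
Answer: I*sqrt(48047) ≈ 219.2*I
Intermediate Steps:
T(D) = 1
Z = -48048 (Z = -728*66 = -48048)
sqrt(T(290) + Z) = sqrt(1 - 48048) = sqrt(-48047) = I*sqrt(48047)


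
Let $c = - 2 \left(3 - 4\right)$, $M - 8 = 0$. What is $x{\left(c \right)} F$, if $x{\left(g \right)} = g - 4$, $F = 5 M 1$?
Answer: $-80$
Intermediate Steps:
$M = 8$ ($M = 8 + 0 = 8$)
$F = 40$ ($F = 5 \cdot 8 \cdot 1 = 40 \cdot 1 = 40$)
$c = 2$ ($c = \left(-2\right) \left(-1\right) = 2$)
$x{\left(g \right)} = -4 + g$ ($x{\left(g \right)} = g - 4 = -4 + g$)
$x{\left(c \right)} F = \left(-4 + 2\right) 40 = \left(-2\right) 40 = -80$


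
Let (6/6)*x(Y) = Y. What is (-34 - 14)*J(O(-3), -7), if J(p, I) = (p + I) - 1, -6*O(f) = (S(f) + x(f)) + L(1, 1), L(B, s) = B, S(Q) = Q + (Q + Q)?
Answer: 296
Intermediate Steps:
S(Q) = 3*Q (S(Q) = Q + 2*Q = 3*Q)
x(Y) = Y
O(f) = -1/6 - 2*f/3 (O(f) = -((3*f + f) + 1)/6 = -(4*f + 1)/6 = -(1 + 4*f)/6 = -1/6 - 2*f/3)
J(p, I) = -1 + I + p (J(p, I) = (I + p) - 1 = -1 + I + p)
(-34 - 14)*J(O(-3), -7) = (-34 - 14)*(-1 - 7 + (-1/6 - 2/3*(-3))) = -48*(-1 - 7 + (-1/6 + 2)) = -48*(-1 - 7 + 11/6) = -48*(-37/6) = 296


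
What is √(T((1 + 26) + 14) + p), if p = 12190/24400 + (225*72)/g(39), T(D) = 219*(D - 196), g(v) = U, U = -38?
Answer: I*√18467865742010/23180 ≈ 185.39*I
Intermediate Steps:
g(v) = -38
T(D) = -42924 + 219*D (T(D) = 219*(-196 + D) = -42924 + 219*D)
p = -19740839/46360 (p = 12190/24400 + (225*72)/(-38) = 12190*(1/24400) + 16200*(-1/38) = 1219/2440 - 8100/19 = -19740839/46360 ≈ -425.82)
√(T((1 + 26) + 14) + p) = √((-42924 + 219*((1 + 26) + 14)) - 19740839/46360) = √((-42924 + 219*(27 + 14)) - 19740839/46360) = √((-42924 + 219*41) - 19740839/46360) = √((-42924 + 8979) - 19740839/46360) = √(-33945 - 19740839/46360) = √(-1593431039/46360) = I*√18467865742010/23180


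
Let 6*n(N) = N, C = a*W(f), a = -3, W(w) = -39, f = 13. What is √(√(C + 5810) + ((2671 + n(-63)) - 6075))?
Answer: √(-13658 + 4*√5927)/2 ≈ 57.771*I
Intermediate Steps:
C = 117 (C = -3*(-39) = 117)
n(N) = N/6
√(√(C + 5810) + ((2671 + n(-63)) - 6075)) = √(√(117 + 5810) + ((2671 + (⅙)*(-63)) - 6075)) = √(√5927 + ((2671 - 21/2) - 6075)) = √(√5927 + (5321/2 - 6075)) = √(√5927 - 6829/2) = √(-6829/2 + √5927)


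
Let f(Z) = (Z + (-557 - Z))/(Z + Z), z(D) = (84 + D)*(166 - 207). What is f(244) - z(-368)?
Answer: -5682829/488 ≈ -11645.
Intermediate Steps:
z(D) = -3444 - 41*D (z(D) = (84 + D)*(-41) = -3444 - 41*D)
f(Z) = -557/(2*Z) (f(Z) = -557*1/(2*Z) = -557/(2*Z))
f(244) - z(-368) = -557/2/244 - (-3444 - 41*(-368)) = -557/2*1/244 - (-3444 + 15088) = -557/488 - 1*11644 = -557/488 - 11644 = -5682829/488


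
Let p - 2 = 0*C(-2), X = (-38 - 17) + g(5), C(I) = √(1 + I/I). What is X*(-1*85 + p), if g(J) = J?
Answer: 4150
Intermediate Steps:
C(I) = √2 (C(I) = √(1 + 1) = √2)
X = -50 (X = (-38 - 17) + 5 = -55 + 5 = -50)
p = 2 (p = 2 + 0*√2 = 2 + 0 = 2)
X*(-1*85 + p) = -50*(-1*85 + 2) = -50*(-85 + 2) = -50*(-83) = 4150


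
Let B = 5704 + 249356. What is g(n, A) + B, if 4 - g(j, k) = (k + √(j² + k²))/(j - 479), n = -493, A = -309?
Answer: 82640633/324 + √338530/972 ≈ 2.5506e+5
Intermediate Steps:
g(j, k) = 4 - (k + √(j² + k²))/(-479 + j) (g(j, k) = 4 - (k + √(j² + k²))/(j - 479) = 4 - (k + √(j² + k²))/(-479 + j))
B = 255060
g(n, A) + B = (-1916 - 1*(-309) - √((-493)² + (-309)²) + 4*(-493))/(-479 - 493) + 255060 = (-1916 + 309 - √(243049 + 95481) - 1972)/(-972) + 255060 = -(-1916 + 309 - √338530 - 1972)/972 + 255060 = -(-3579 - √338530)/972 + 255060 = (1193/324 + √338530/972) + 255060 = 82640633/324 + √338530/972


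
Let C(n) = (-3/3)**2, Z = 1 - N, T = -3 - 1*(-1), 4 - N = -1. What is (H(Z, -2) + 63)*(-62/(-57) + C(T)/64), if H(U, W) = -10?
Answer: 213325/3648 ≈ 58.477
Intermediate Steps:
N = 5 (N = 4 - 1*(-1) = 4 + 1 = 5)
T = -2 (T = -3 + 1 = -2)
Z = -4 (Z = 1 - 1*5 = 1 - 5 = -4)
C(n) = 1 (C(n) = (-3*1/3)**2 = (-1)**2 = 1)
(H(Z, -2) + 63)*(-62/(-57) + C(T)/64) = (-10 + 63)*(-62/(-57) + 1/64) = 53*(-62*(-1/57) + 1*(1/64)) = 53*(62/57 + 1/64) = 53*(4025/3648) = 213325/3648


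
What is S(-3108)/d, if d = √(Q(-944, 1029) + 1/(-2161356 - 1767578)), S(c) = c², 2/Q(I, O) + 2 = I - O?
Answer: -48298320*I*√2439583547391598/7859843 ≈ -3.0351e+8*I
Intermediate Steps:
Q(I, O) = 2/(-2 + I - O) (Q(I, O) = 2/(-2 + (I - O)) = 2/(-2 + I - O))
d = I*√2439583547391598/1551928930 (d = √(2/(-2 - 944 - 1*1029) + 1/(-2161356 - 1767578)) = √(2/(-2 - 944 - 1029) + 1/(-3928934)) = √(2/(-1975) - 1/3928934) = √(2*(-1/1975) - 1/3928934) = √(-2/1975 - 1/3928934) = √(-7859843/7759644650) = I*√2439583547391598/1551928930 ≈ 0.031826*I)
S(-3108)/d = (-3108)²/((I*√2439583547391598/1551928930)) = 9659664*(-5*I*√2439583547391598/7859843) = -48298320*I*√2439583547391598/7859843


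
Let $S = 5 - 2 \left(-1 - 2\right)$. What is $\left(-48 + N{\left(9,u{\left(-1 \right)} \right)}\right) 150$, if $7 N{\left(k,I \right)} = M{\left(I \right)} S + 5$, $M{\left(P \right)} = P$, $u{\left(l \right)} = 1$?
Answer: $- \frac{48000}{7} \approx -6857.1$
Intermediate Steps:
$S = 11$ ($S = 5 - -6 = 5 + 6 = 11$)
$N{\left(k,I \right)} = \frac{5}{7} + \frac{11 I}{7}$ ($N{\left(k,I \right)} = \frac{I 11 + 5}{7} = \frac{11 I + 5}{7} = \frac{5 + 11 I}{7} = \frac{5}{7} + \frac{11 I}{7}$)
$\left(-48 + N{\left(9,u{\left(-1 \right)} \right)}\right) 150 = \left(-48 + \left(\frac{5}{7} + \frac{11}{7} \cdot 1\right)\right) 150 = \left(-48 + \left(\frac{5}{7} + \frac{11}{7}\right)\right) 150 = \left(-48 + \frac{16}{7}\right) 150 = \left(- \frac{320}{7}\right) 150 = - \frac{48000}{7}$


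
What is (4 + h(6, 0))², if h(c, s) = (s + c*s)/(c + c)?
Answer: 16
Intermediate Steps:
h(c, s) = (s + c*s)/(2*c) (h(c, s) = (s + c*s)/((2*c)) = (s + c*s)*(1/(2*c)) = (s + c*s)/(2*c))
(4 + h(6, 0))² = (4 + (½)*0*(1 + 6)/6)² = (4 + (½)*0*(⅙)*7)² = (4 + 0)² = 4² = 16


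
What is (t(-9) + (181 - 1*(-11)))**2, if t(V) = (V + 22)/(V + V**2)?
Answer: 191462569/5184 ≈ 36933.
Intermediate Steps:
t(V) = (22 + V)/(V + V**2)
(t(-9) + (181 - 1*(-11)))**2 = ((22 - 9)/((-9)*(1 - 9)) + (181 - 1*(-11)))**2 = (-1/9*13/(-8) + (181 + 11))**2 = (-1/9*(-1/8)*13 + 192)**2 = (13/72 + 192)**2 = (13837/72)**2 = 191462569/5184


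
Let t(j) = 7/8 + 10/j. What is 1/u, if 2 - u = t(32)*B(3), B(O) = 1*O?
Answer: -16/25 ≈ -0.64000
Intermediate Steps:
t(j) = 7/8 + 10/j (t(j) = 7*(⅛) + 10/j = 7/8 + 10/j)
B(O) = O
u = -25/16 (u = 2 - (7/8 + 10/32)*3 = 2 - (7/8 + 10*(1/32))*3 = 2 - (7/8 + 5/16)*3 = 2 - 19*3/16 = 2 - 1*57/16 = 2 - 57/16 = -25/16 ≈ -1.5625)
1/u = 1/(-25/16) = -16/25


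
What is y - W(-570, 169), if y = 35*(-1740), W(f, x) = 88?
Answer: -60988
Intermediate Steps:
y = -60900
y - W(-570, 169) = -60900 - 1*88 = -60900 - 88 = -60988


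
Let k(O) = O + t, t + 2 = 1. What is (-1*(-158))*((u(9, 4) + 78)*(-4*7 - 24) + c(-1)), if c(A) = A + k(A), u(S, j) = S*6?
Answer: -1084986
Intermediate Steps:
u(S, j) = 6*S
t = -1 (t = -2 + 1 = -1)
k(O) = -1 + O (k(O) = O - 1 = -1 + O)
c(A) = -1 + 2*A (c(A) = A + (-1 + A) = -1 + 2*A)
(-1*(-158))*((u(9, 4) + 78)*(-4*7 - 24) + c(-1)) = (-1*(-158))*((6*9 + 78)*(-4*7 - 24) + (-1 + 2*(-1))) = 158*((54 + 78)*(-28 - 24) + (-1 - 2)) = 158*(132*(-52) - 3) = 158*(-6864 - 3) = 158*(-6867) = -1084986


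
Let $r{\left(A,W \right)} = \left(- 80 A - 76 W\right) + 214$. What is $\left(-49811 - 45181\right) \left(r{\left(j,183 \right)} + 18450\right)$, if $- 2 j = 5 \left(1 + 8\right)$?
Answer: $-622767552$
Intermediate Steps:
$j = - \frac{45}{2}$ ($j = - \frac{5 \left(1 + 8\right)}{2} = - \frac{5 \cdot 9}{2} = \left(- \frac{1}{2}\right) 45 = - \frac{45}{2} \approx -22.5$)
$r{\left(A,W \right)} = 214 - 80 A - 76 W$
$\left(-49811 - 45181\right) \left(r{\left(j,183 \right)} + 18450\right) = \left(-49811 - 45181\right) \left(\left(214 - -1800 - 13908\right) + 18450\right) = - 94992 \left(\left(214 + 1800 - 13908\right) + 18450\right) = - 94992 \left(-11894 + 18450\right) = \left(-94992\right) 6556 = -622767552$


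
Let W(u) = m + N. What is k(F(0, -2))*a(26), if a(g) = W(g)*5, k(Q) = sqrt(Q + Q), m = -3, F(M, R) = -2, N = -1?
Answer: -40*I ≈ -40.0*I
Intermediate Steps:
k(Q) = sqrt(2)*sqrt(Q) (k(Q) = sqrt(2*Q) = sqrt(2)*sqrt(Q))
W(u) = -4 (W(u) = -3 - 1 = -4)
a(g) = -20 (a(g) = -4*5 = -20)
k(F(0, -2))*a(26) = (sqrt(2)*sqrt(-2))*(-20) = (sqrt(2)*(I*sqrt(2)))*(-20) = (2*I)*(-20) = -40*I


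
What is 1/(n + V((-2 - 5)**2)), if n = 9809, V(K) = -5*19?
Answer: 1/9714 ≈ 0.00010294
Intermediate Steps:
V(K) = -95
1/(n + V((-2 - 5)**2)) = 1/(9809 - 95) = 1/9714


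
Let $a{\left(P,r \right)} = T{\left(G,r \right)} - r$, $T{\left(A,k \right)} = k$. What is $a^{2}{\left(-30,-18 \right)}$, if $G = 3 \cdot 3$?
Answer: $0$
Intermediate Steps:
$G = 9$
$a{\left(P,r \right)} = 0$ ($a{\left(P,r \right)} = r - r = 0$)
$a^{2}{\left(-30,-18 \right)} = 0^{2} = 0$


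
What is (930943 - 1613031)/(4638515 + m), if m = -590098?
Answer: -682088/4048417 ≈ -0.16848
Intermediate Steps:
(930943 - 1613031)/(4638515 + m) = (930943 - 1613031)/(4638515 - 590098) = -682088/4048417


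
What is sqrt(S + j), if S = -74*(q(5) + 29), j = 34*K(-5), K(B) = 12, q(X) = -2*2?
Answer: I*sqrt(1442) ≈ 37.974*I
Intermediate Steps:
q(X) = -4
j = 408 (j = 34*12 = 408)
S = -1850 (S = -74*(-4 + 29) = -74*25 = -1850)
sqrt(S + j) = sqrt(-1850 + 408) = sqrt(-1442) = I*sqrt(1442)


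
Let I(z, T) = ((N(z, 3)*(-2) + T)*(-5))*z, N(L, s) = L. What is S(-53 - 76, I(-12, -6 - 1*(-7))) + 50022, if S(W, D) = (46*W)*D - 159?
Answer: -8851137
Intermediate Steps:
I(z, T) = z*(-5*T + 10*z) (I(z, T) = ((z*(-2) + T)*(-5))*z = ((-2*z + T)*(-5))*z = ((T - 2*z)*(-5))*z = (-5*T + 10*z)*z = z*(-5*T + 10*z))
S(W, D) = -159 + 46*D*W (S(W, D) = 46*D*W - 159 = -159 + 46*D*W)
S(-53 - 76, I(-12, -6 - 1*(-7))) + 50022 = (-159 + 46*(5*(-12)*(-(-6 - 1*(-7)) + 2*(-12)))*(-53 - 76)) + 50022 = (-159 + 46*(5*(-12)*(-(-6 + 7) - 24))*(-129)) + 50022 = (-159 + 46*(5*(-12)*(-1*1 - 24))*(-129)) + 50022 = (-159 + 46*(5*(-12)*(-1 - 24))*(-129)) + 50022 = (-159 + 46*(5*(-12)*(-25))*(-129)) + 50022 = (-159 + 46*1500*(-129)) + 50022 = (-159 - 8901000) + 50022 = -8901159 + 50022 = -8851137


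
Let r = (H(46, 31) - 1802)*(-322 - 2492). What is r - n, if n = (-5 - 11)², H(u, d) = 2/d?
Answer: 157182104/31 ≈ 5.0704e+6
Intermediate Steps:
n = 256 (n = (-16)² = 256)
r = 157190040/31 (r = (2/31 - 1802)*(-322 - 2492) = (2*(1/31) - 1802)*(-2814) = (2/31 - 1802)*(-2814) = -55860/31*(-2814) = 157190040/31 ≈ 5.0706e+6)
r - n = 157190040/31 - 1*256 = 157190040/31 - 256 = 157182104/31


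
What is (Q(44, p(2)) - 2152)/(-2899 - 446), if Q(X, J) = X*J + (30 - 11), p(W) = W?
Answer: 409/669 ≈ 0.61136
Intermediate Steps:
Q(X, J) = 19 + J*X (Q(X, J) = J*X + 19 = 19 + J*X)
(Q(44, p(2)) - 2152)/(-2899 - 446) = ((19 + 2*44) - 2152)/(-2899 - 446) = ((19 + 88) - 2152)/(-3345) = (107 - 2152)*(-1/3345) = -2045*(-1/3345) = 409/669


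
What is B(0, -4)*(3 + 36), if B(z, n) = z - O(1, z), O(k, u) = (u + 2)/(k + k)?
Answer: -39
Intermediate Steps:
O(k, u) = (2 + u)/(2*k) (O(k, u) = (2 + u)/((2*k)) = (2 + u)*(1/(2*k)) = (2 + u)/(2*k))
B(z, n) = -1 + z/2 (B(z, n) = z - (2 + z)/(2*1) = z - (2 + z)/2 = z - (1 + z/2) = z + (-1 - z/2) = -1 + z/2)
B(0, -4)*(3 + 36) = (-1 + (½)*0)*(3 + 36) = (-1 + 0)*39 = -1*39 = -39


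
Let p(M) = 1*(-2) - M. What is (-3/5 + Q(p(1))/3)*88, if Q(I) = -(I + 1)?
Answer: 88/15 ≈ 5.8667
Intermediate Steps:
p(M) = -2 - M
Q(I) = -1 - I (Q(I) = -(1 + I) = -1 - I)
(-3/5 + Q(p(1))/3)*88 = (-3/5 + (-1 - (-2 - 1*1))/3)*88 = (-3*⅕ + (-1 - (-2 - 1))*(⅓))*88 = (-⅗ + (-1 - 1*(-3))*(⅓))*88 = (-⅗ + (-1 + 3)*(⅓))*88 = (-⅗ + 2*(⅓))*88 = (-⅗ + ⅔)*88 = (1/15)*88 = 88/15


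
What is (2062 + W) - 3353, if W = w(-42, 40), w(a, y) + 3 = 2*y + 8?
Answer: -1206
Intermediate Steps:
w(a, y) = 5 + 2*y (w(a, y) = -3 + (2*y + 8) = -3 + (8 + 2*y) = 5 + 2*y)
W = 85 (W = 5 + 2*40 = 5 + 80 = 85)
(2062 + W) - 3353 = (2062 + 85) - 3353 = 2147 - 3353 = -1206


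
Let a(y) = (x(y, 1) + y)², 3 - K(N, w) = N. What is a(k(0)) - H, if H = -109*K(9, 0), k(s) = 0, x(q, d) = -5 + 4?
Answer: -653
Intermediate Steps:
K(N, w) = 3 - N
x(q, d) = -1
a(y) = (-1 + y)²
H = 654 (H = -109*(3 - 1*9) = -109*(3 - 9) = -109*(-6) = 654)
a(k(0)) - H = (-1 + 0)² - 1*654 = (-1)² - 654 = 1 - 654 = -653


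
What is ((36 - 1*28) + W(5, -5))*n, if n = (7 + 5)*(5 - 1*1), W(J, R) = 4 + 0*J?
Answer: 576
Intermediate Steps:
W(J, R) = 4 (W(J, R) = 4 + 0 = 4)
n = 48 (n = 12*(5 - 1) = 12*4 = 48)
((36 - 1*28) + W(5, -5))*n = ((36 - 1*28) + 4)*48 = ((36 - 28) + 4)*48 = (8 + 4)*48 = 12*48 = 576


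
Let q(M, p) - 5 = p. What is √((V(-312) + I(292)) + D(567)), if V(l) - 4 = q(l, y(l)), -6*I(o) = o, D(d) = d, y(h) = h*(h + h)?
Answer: √1756938/3 ≈ 441.83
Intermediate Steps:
y(h) = 2*h² (y(h) = h*(2*h) = 2*h²)
q(M, p) = 5 + p
I(o) = -o/6
V(l) = 9 + 2*l² (V(l) = 4 + (5 + 2*l²) = 9 + 2*l²)
√((V(-312) + I(292)) + D(567)) = √(((9 + 2*(-312)²) - ⅙*292) + 567) = √(((9 + 2*97344) - 146/3) + 567) = √(((9 + 194688) - 146/3) + 567) = √((194697 - 146/3) + 567) = √(583945/3 + 567) = √(585646/3) = √1756938/3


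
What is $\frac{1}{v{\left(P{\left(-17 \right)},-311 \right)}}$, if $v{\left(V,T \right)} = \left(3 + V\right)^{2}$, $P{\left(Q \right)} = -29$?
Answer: $\frac{1}{676} \approx 0.0014793$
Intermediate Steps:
$\frac{1}{v{\left(P{\left(-17 \right)},-311 \right)}} = \frac{1}{\left(3 - 29\right)^{2}} = \frac{1}{\left(-26\right)^{2}} = \frac{1}{676}$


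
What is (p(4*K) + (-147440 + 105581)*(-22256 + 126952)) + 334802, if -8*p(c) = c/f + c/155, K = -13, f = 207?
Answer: -140600803461917/32085 ≈ -4.3821e+9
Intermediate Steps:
p(c) = -181*c/128340 (p(c) = -(c/207 + c/155)/8 = -181*c/128340)
(p(4*K) + (-147440 + 105581)*(-22256 + 126952)) + 334802 = (-181*(-13)/32085 + (-147440 + 105581)*(-22256 + 126952)) + 334802 = (-181/128340*(-52) - 41859*104696) + 334802 = (2353/32085 - 4382469864) + 334802 = -140611545584087/32085 + 334802 = -140600803461917/32085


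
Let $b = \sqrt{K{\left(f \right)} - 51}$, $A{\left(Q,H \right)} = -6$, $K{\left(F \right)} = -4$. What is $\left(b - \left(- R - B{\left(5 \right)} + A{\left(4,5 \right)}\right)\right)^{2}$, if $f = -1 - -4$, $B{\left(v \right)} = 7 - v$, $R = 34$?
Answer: $\left(42 + i \sqrt{55}\right)^{2} \approx 1709.0 + 622.96 i$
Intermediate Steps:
$f = 3$ ($f = -1 + 4 = 3$)
$b = i \sqrt{55}$ ($b = \sqrt{-4 - 51} = \sqrt{-55} = i \sqrt{55} \approx 7.4162 i$)
$\left(b - \left(- R - B{\left(5 \right)} + A{\left(4,5 \right)}\right)\right)^{2} = \left(i \sqrt{55} + \left(\left(7 - 5\right) - \left(-6 - 34\right)\right)\right)^{2} = \left(i \sqrt{55} + \left(2 - -40\right)\right)^{2} = \left(i \sqrt{55} + \left(2 + 40\right)\right)^{2} = \left(i \sqrt{55} + 42\right)^{2} = \left(42 + i \sqrt{55}\right)^{2}$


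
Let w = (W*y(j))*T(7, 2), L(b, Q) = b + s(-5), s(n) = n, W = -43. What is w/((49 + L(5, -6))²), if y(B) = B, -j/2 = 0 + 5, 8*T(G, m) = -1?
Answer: -215/9604 ≈ -0.022386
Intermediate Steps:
T(G, m) = -⅛ (T(G, m) = (⅛)*(-1) = -⅛)
j = -10 (j = -2*(0 + 5) = -2*5 = -10)
L(b, Q) = -5 + b (L(b, Q) = b - 5 = -5 + b)
w = -215/4 (w = -43*(-10)*(-⅛) = 430*(-⅛) = -215/4 ≈ -53.750)
w/((49 + L(5, -6))²) = -215/(4*(49 + (-5 + 5))²) = -215/(4*(49 + 0)²) = -215/(4*(49²)) = -215/4/2401 = -215/4*1/2401 = -215/9604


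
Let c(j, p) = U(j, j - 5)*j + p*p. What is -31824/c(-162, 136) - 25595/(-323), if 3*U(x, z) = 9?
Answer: 225343399/2908615 ≈ 77.474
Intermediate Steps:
U(x, z) = 3 (U(x, z) = (⅓)*9 = 3)
c(j, p) = p² + 3*j (c(j, p) = 3*j + p*p = 3*j + p² = p² + 3*j)
-31824/c(-162, 136) - 25595/(-323) = -31824/(136² + 3*(-162)) - 25595/(-323) = -31824/(18496 - 486) - 25595*(-1/323) = -31824/18010 + 25595/323 = -31824*1/18010 + 25595/323 = -15912/9005 + 25595/323 = 225343399/2908615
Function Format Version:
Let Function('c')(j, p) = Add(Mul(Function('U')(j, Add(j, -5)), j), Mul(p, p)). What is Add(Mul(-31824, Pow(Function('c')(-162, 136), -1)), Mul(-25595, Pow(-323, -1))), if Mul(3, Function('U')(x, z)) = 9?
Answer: Rational(225343399, 2908615) ≈ 77.474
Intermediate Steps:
Function('U')(x, z) = 3 (Function('U')(x, z) = Mul(Rational(1, 3), 9) = 3)
Function('c')(j, p) = Add(Pow(p, 2), Mul(3, j)) (Function('c')(j, p) = Add(Mul(3, j), Mul(p, p)) = Add(Mul(3, j), Pow(p, 2)) = Add(Pow(p, 2), Mul(3, j)))
Add(Mul(-31824, Pow(Function('c')(-162, 136), -1)), Mul(-25595, Pow(-323, -1))) = Add(Mul(-31824, Pow(Add(Pow(136, 2), Mul(3, -162)), -1)), Mul(-25595, Pow(-323, -1))) = Add(Mul(-31824, Pow(Add(18496, -486), -1)), Mul(-25595, Rational(-1, 323))) = Add(Mul(-31824, Pow(18010, -1)), Rational(25595, 323)) = Add(Mul(-31824, Rational(1, 18010)), Rational(25595, 323)) = Add(Rational(-15912, 9005), Rational(25595, 323)) = Rational(225343399, 2908615)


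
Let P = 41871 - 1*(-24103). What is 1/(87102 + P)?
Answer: 1/153076 ≈ 6.5327e-6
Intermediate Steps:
P = 65974 (P = 41871 + 24103 = 65974)
1/(87102 + P) = 1/(87102 + 65974) = 1/153076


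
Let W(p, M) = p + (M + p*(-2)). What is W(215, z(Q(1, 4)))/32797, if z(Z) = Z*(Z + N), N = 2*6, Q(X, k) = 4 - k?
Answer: -215/32797 ≈ -0.0065555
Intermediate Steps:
N = 12
z(Z) = Z*(12 + Z) (z(Z) = Z*(Z + 12) = Z*(12 + Z))
W(p, M) = M - p (W(p, M) = p + (M - 2*p) = M - p)
W(215, z(Q(1, 4)))/32797 = ((4 - 1*4)*(12 + (4 - 1*4)) - 1*215)/32797 = ((4 - 4)*(12 + (4 - 4)) - 215)*(1/32797) = (0*(12 + 0) - 215)*(1/32797) = (0*12 - 215)*(1/32797) = (0 - 215)*(1/32797) = -215*1/32797 = -215/32797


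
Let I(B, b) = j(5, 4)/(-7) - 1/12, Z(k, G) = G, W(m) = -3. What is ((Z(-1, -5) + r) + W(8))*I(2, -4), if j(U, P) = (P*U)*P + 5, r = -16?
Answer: 2054/7 ≈ 293.43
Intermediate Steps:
j(U, P) = 5 + U*P**2 (j(U, P) = U*P**2 + 5 = 5 + U*P**2)
I(B, b) = -1027/84 (I(B, b) = (5 + 5*4**2)/(-7) - 1/12 = (5 + 5*16)*(-1/7) - 1*1/12 = (5 + 80)*(-1/7) - 1/12 = 85*(-1/7) - 1/12 = -85/7 - 1/12 = -1027/84)
((Z(-1, -5) + r) + W(8))*I(2, -4) = ((-5 - 16) - 3)*(-1027/84) = (-21 - 3)*(-1027/84) = -24*(-1027/84) = 2054/7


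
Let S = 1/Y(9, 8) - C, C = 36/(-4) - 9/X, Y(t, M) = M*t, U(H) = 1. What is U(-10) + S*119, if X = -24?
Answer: 37045/36 ≈ 1029.0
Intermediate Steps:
C = -69/8 (C = 36/(-4) - 9/(-24) = 36*(-1/4) - 9*(-1/24) = -9 + 3/8 = -69/8 ≈ -8.6250)
S = 311/36 (S = 1/(8*9) - 1*(-69/8) = 1/72 + 69/8 = 311/36 ≈ 8.6389)
U(-10) + S*119 = 1 + (311/36)*119 = 1 + 37009/36 = 37045/36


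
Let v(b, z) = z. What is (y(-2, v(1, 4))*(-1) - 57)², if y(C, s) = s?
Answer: 3721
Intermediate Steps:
(y(-2, v(1, 4))*(-1) - 57)² = (4*(-1) - 57)² = (-4 - 57)² = (-61)² = 3721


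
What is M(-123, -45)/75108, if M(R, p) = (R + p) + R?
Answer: -97/25036 ≈ -0.0038744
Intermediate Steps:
M(R, p) = p + 2*R
M(-123, -45)/75108 = (-45 + 2*(-123))/75108 = (-45 - 246)*(1/75108) = -291*1/75108 = -97/25036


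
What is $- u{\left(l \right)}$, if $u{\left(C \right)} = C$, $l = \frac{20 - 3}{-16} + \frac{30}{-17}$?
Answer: $\frac{769}{272} \approx 2.8272$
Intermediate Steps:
$l = - \frac{769}{272}$ ($l = 17 \left(- \frac{1}{16}\right) + 30 \left(- \frac{1}{17}\right) = - \frac{17}{16} - \frac{30}{17} = - \frac{769}{272} \approx -2.8272$)
$- u{\left(l \right)} = \left(-1\right) \left(- \frac{769}{272}\right) = \frac{769}{272}$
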